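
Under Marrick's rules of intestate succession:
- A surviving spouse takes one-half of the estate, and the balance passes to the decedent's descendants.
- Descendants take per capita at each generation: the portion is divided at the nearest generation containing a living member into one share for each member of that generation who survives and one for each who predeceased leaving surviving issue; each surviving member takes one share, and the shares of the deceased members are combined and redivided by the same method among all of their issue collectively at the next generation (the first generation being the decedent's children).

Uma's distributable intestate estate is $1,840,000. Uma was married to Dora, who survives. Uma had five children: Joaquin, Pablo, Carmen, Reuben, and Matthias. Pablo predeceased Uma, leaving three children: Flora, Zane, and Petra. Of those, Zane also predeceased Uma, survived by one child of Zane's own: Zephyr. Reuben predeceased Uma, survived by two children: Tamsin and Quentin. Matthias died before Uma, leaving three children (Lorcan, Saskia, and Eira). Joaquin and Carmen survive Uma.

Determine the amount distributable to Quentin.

Dora takes one-half of $1,840,000 = $920,000. The remaining $920,000 passes to the descendants.
The descendants' portion ($920,000) is divided at the children's generation into 5 shares of $184,000. Joaquin and Carmen each take $184,000. The 3 shares of the deceased (Pablo, Reuben, and Matthias) are combined into a pool of $552,000.
That pool ($552,000) is divided at the grandchildren's generation into 8 shares of $69,000. Flora, Petra, Tamsin, Quentin, Lorcan, Saskia, and Eira each take $69,000. The remaining share for the deceased Zane ($69,000) is carried to the next generation.
That pool ($69,000) passes entirely to Zephyr, the sole taker at the great-grandchildren's generation.

Quentin receives $69,000.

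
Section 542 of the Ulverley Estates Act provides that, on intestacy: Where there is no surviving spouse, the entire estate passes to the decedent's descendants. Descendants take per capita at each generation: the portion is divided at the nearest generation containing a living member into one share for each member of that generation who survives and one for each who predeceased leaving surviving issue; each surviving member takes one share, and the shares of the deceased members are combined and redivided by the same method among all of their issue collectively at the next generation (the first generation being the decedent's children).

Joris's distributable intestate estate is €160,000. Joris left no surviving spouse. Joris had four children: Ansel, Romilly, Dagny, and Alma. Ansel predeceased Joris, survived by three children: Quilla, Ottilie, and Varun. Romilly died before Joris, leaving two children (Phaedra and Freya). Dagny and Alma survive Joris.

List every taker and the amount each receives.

The entire €160,000 passes to the descendants.
That amount (€160,000) is divided at the children's generation into 4 shares of €40,000. Dagny and Alma each take €40,000. The 2 shares of the deceased (Ansel and Romilly) are combined into a pool of €80,000.
That pool (€80,000) is divided at the grandchildren's generation equally among Quilla, Ottilie, Varun, Phaedra, and Freya: €16,000 each.

Quilla: €16,000; Ottilie: €16,000; Varun: €16,000; Phaedra: €16,000; Freya: €16,000; Dagny: €40,000; Alma: €40,000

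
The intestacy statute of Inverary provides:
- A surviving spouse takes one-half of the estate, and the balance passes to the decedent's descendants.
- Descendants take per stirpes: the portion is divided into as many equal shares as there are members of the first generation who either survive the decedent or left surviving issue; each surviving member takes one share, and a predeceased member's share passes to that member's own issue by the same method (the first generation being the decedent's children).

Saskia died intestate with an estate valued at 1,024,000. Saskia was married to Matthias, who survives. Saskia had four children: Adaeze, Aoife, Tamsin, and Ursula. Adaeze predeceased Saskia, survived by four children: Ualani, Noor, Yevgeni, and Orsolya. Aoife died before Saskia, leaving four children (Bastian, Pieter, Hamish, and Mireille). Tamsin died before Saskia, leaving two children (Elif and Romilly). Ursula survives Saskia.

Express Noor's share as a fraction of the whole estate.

Noor receives 1/32 of the estate.

Matthias takes one-half of 1,024,000 = 512,000. The remaining 512,000 passes to the descendants.
The descendants' portion (512,000) is divided into 4 shares of 128,000: Ursula takes 128,000; Adaeze's 128,000 share passes to Adaeze's issue; Aoife's 128,000 share passes to Aoife's issue; Tamsin's 128,000 share passes to Tamsin's issue.
Adaeze's share (128,000) is divided into 4 shares of 32,000: Ualani, Noor, Yevgeni, and Orsolya each take 32,000.
Aoife's share (128,000) is divided into 4 shares of 32,000: Bastian, Pieter, Hamish, and Mireille each take 32,000.
Tamsin's share (128,000) is divided into 2 shares of 64,000: Elif and Romilly each take 64,000.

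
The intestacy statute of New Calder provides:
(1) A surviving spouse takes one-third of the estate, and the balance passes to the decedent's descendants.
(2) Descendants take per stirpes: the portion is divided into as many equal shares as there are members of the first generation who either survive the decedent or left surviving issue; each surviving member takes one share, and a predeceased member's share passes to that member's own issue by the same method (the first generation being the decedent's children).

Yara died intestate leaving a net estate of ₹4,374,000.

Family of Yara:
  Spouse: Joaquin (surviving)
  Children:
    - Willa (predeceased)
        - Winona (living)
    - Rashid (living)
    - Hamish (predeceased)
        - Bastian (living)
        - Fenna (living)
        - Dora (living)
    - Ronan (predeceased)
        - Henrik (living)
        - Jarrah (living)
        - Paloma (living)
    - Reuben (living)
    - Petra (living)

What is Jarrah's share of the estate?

Joaquin takes one-third of ₹4,374,000 = ₹1,458,000. The remaining ₹2,916,000 passes to the descendants.
The descendants' portion (₹2,916,000) is divided into 6 shares of ₹486,000: Rashid, Reuben, and Petra each take ₹486,000; Willa's ₹486,000 share passes to Willa's issue; Hamish's ₹486,000 share passes to Hamish's issue; Ronan's ₹486,000 share passes to Ronan's issue.
Willa's share (₹486,000) passes entirely to Winona.
Hamish's share (₹486,000) is divided into 3 shares of ₹162,000: Bastian, Fenna, and Dora each take ₹162,000.
Ronan's share (₹486,000) is divided into 3 shares of ₹162,000: Henrik, Jarrah, and Paloma each take ₹162,000.

Jarrah receives ₹162,000.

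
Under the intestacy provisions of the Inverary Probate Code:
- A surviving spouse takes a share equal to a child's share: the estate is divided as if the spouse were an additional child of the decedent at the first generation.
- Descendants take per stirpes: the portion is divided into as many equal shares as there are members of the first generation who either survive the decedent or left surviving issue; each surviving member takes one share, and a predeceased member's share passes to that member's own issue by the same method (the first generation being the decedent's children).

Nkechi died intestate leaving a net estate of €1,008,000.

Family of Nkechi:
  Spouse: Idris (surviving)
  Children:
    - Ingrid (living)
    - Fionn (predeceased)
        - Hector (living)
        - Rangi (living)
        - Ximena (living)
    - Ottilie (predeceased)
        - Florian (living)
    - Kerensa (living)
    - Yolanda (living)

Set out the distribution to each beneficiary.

Idris: €168,000; Ingrid: €168,000; Hector: €56,000; Rangi: €56,000; Ximena: €56,000; Florian: €168,000; Kerensa: €168,000; Yolanda: €168,000

The spouse counts as an additional share at the children's level, so there are 6 primary shares of €168,000. Idris takes one such share (€168,000).
The children's combined portion (€840,000) is divided into 5 shares of €168,000: Ingrid, Kerensa, and Yolanda each take €168,000; Fionn's €168,000 share passes to Fionn's issue; Ottilie's €168,000 share passes to Ottilie's issue.
Fionn's share (€168,000) is divided into 3 shares of €56,000: Hector, Rangi, and Ximena each take €56,000.
Ottilie's share (€168,000) passes entirely to Florian.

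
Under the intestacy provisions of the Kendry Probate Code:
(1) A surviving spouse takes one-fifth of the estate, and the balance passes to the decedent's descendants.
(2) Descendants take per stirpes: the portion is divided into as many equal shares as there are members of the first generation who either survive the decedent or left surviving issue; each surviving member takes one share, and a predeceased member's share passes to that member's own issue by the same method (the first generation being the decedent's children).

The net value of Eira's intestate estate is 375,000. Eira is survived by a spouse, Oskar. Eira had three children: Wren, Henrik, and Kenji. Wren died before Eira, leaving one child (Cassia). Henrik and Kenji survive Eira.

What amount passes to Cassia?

Oskar takes one-fifth of 375,000 = 75,000. The remaining 300,000 passes to the descendants.
The descendants' portion (300,000) is divided into 3 shares of 100,000: Henrik and Kenji each take 100,000; Wren's 100,000 share passes to Wren's issue.
Wren's share (100,000) passes entirely to Cassia.

Cassia receives 100,000.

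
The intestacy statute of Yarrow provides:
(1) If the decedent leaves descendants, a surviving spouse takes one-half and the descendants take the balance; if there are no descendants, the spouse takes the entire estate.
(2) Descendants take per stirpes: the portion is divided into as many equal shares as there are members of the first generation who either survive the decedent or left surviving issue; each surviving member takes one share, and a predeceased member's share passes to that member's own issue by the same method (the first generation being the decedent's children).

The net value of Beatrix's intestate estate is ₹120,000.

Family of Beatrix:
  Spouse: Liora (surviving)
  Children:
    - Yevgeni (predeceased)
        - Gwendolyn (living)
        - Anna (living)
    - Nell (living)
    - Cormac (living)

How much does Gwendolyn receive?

Gwendolyn receives ₹10,000.

Liora takes one-half of ₹120,000 = ₹60,000. The remaining ₹60,000 passes to the descendants.
The descendants' portion (₹60,000) is divided into 3 shares of ₹20,000: Nell and Cormac each take ₹20,000; Yevgeni's ₹20,000 share passes to Yevgeni's issue.
Yevgeni's share (₹20,000) is divided into 2 shares of ₹10,000: Gwendolyn and Anna each take ₹10,000.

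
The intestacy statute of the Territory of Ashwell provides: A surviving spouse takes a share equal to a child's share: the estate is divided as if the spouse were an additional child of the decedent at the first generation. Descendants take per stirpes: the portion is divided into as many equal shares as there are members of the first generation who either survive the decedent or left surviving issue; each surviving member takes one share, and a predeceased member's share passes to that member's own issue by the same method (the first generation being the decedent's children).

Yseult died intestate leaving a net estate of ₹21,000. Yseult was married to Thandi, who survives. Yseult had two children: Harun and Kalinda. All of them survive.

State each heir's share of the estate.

Thandi: ₹7,000; Harun: ₹7,000; Kalinda: ₹7,000

The spouse counts as an additional share at the children's level, so there are 3 primary shares of ₹7,000. Thandi takes one such share (₹7,000).
The children's combined portion (₹14,000) is divided into 2 shares of ₹7,000: Harun and Kalinda each take ₹7,000.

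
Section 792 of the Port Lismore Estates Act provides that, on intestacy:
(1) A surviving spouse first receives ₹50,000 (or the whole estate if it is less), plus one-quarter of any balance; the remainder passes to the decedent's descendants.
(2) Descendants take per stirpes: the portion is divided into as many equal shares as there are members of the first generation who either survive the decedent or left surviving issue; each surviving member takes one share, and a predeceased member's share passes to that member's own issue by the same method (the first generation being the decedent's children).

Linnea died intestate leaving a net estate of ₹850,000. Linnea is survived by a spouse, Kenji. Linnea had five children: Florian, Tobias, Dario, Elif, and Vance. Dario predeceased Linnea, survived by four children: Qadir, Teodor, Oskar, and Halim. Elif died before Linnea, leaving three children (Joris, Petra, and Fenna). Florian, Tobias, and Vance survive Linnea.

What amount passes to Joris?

Joris receives ₹40,000.

Kenji first takes ₹50,000, leaving a balance of ₹800,000. Kenji then takes one-quarter of the balance (₹200,000), for a total of ₹250,000. The remaining ₹600,000 passes to the descendants.
The descendants' portion (₹600,000) is divided into 5 shares of ₹120,000: Florian, Tobias, and Vance each take ₹120,000; Dario's ₹120,000 share passes to Dario's issue; Elif's ₹120,000 share passes to Elif's issue.
Dario's share (₹120,000) is divided into 4 shares of ₹30,000: Qadir, Teodor, Oskar, and Halim each take ₹30,000.
Elif's share (₹120,000) is divided into 3 shares of ₹40,000: Joris, Petra, and Fenna each take ₹40,000.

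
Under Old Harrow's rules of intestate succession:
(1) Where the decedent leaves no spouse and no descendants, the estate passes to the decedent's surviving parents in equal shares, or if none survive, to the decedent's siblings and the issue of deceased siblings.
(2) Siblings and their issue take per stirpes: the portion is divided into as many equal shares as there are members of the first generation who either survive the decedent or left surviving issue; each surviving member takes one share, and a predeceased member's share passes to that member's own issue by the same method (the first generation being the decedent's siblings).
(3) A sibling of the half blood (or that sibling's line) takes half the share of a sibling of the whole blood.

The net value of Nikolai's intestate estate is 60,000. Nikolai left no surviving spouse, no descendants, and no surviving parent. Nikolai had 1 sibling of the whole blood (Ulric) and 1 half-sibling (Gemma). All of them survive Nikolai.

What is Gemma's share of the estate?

Gemma receives 20,000.

The entire 60,000 passes to the siblings and their issue.
Counting each half-blood sibling's line as half a unit, there are 3/2 units in 60,000, so one unit is 40,000. Whole-blood lines (Ulric) take 40,000 each; half-blood lines (Gemma) take 20,000 each.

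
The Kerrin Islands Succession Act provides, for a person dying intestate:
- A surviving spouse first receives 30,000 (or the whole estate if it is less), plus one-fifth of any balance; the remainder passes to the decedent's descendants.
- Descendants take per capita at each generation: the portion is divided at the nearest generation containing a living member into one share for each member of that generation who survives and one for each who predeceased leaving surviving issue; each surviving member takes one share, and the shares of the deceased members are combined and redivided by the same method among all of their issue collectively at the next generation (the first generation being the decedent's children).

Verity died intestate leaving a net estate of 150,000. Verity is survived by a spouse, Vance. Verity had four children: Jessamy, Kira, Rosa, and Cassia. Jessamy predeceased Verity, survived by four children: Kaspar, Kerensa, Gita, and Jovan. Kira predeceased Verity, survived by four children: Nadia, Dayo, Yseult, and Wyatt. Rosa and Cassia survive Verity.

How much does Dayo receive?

Dayo receives 6,000.

Vance first takes 30,000, leaving a balance of 120,000. Vance then takes one-fifth of the balance (24,000), for a total of 54,000. The remaining 96,000 passes to the descendants.
The descendants' portion (96,000) is divided at the children's generation into 4 shares of 24,000. Rosa and Cassia each take 24,000. The 2 shares of the deceased (Jessamy and Kira) are combined into a pool of 48,000.
That pool (48,000) is divided at the grandchildren's generation equally among Kaspar, Kerensa, Gita, Jovan, Nadia, Dayo, Yseult, and Wyatt: 6,000 each.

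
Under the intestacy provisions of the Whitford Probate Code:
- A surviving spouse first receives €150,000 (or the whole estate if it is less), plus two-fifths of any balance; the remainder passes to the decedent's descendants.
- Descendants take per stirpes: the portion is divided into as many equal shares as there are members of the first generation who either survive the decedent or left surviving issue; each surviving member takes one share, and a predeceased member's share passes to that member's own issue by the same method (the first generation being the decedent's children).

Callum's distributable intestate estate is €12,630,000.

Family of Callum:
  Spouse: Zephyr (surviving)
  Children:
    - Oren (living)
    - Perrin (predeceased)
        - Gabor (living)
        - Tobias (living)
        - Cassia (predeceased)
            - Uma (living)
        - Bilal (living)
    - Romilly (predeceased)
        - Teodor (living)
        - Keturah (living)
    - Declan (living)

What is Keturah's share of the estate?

Zephyr first takes €150,000, leaving a balance of €12,480,000. Zephyr then takes two-fifths of the balance (€4,992,000), for a total of €5,142,000. The remaining €7,488,000 passes to the descendants.
The descendants' portion (€7,488,000) is divided into 4 shares of €1,872,000: Oren and Declan each take €1,872,000; Perrin's €1,872,000 share passes to Perrin's issue; Romilly's €1,872,000 share passes to Romilly's issue.
Perrin's share (€1,872,000) is divided into 4 shares of €468,000: Gabor, Tobias, and Bilal each take €468,000; Cassia's €468,000 share passes to Cassia's issue.
Cassia's share (€468,000) passes entirely to Uma.
Romilly's share (€1,872,000) is divided into 2 shares of €936,000: Teodor and Keturah each take €936,000.

Keturah receives €936,000.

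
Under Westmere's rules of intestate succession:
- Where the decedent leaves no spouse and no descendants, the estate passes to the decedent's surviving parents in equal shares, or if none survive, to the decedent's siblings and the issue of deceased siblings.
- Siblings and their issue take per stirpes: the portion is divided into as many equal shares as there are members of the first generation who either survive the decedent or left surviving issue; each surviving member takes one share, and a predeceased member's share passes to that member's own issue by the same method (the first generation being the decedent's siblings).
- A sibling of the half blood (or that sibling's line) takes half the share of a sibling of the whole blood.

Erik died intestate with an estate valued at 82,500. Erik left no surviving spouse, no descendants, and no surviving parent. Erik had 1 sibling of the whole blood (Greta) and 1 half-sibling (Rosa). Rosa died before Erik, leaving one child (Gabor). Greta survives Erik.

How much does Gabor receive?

The entire 82,500 passes to the siblings and their issue.
Counting each half-blood sibling's line as half a unit, there are 3/2 units in 82,500, so one unit is 55,000. Whole-blood lines (Greta) take 55,000 each; half-blood lines (Rosa) take 27,500 each.
Rosa's share (27,500) passes entirely to Gabor.

Gabor receives 27,500.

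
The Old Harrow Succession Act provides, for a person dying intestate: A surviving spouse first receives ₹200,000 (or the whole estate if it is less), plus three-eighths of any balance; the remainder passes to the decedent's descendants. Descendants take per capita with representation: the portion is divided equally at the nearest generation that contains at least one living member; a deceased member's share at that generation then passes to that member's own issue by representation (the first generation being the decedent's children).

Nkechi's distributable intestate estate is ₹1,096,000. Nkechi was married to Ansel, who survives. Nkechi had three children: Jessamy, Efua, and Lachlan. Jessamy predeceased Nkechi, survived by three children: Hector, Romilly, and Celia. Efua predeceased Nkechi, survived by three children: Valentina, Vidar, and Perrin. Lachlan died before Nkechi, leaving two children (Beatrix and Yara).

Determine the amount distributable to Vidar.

Vidar receives ₹70,000.

Ansel first takes ₹200,000, leaving a balance of ₹896,000. Ansel then takes three-eighths of the balance (₹336,000), for a total of ₹536,000. The remaining ₹560,000 passes to the descendants.
No child survives, so the initial division is made at the grandchildren's generation.
The descendants' portion (₹560,000) is divided into 8 shares of ₹70,000: Hector, Romilly, Celia, Valentina, Vidar, Perrin, Beatrix, and Yara each take ₹70,000.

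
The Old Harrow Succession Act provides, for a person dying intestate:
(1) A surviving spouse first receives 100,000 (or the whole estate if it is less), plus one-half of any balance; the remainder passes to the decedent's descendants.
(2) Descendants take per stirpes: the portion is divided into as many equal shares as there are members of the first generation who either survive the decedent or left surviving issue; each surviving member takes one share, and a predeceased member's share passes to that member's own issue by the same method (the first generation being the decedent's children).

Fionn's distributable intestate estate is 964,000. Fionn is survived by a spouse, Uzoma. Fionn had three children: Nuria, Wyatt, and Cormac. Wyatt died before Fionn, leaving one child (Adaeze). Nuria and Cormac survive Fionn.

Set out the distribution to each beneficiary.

Uzoma first takes 100,000, leaving a balance of 864,000. Uzoma then takes one-half of the balance (432,000), for a total of 532,000. The remaining 432,000 passes to the descendants.
The descendants' portion (432,000) is divided into 3 shares of 144,000: Nuria and Cormac each take 144,000; Wyatt's 144,000 share passes to Wyatt's issue.
Wyatt's share (144,000) passes entirely to Adaeze.

Uzoma: 532,000; Nuria: 144,000; Adaeze: 144,000; Cormac: 144,000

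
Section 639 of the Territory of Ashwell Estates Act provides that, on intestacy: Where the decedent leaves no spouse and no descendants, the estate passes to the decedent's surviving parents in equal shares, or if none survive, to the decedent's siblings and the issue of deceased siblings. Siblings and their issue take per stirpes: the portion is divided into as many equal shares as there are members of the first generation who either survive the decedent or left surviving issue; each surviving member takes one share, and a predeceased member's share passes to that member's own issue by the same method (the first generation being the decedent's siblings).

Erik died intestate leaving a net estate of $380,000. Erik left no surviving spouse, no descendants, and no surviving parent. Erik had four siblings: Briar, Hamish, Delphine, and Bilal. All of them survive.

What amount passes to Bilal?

The entire $380,000 passes to the siblings and their issue.
That amount ($380,000) is divided into 4 shares of $95,000: Briar, Hamish, Delphine, and Bilal each take $95,000.

Bilal receives $95,000.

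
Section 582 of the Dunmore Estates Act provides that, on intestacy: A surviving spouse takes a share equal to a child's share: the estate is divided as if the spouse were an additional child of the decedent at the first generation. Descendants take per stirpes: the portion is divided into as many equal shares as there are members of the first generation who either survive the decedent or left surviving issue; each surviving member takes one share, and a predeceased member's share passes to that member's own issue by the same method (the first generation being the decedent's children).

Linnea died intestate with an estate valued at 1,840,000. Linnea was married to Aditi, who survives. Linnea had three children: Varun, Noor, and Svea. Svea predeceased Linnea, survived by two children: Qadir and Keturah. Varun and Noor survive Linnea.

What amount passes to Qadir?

The spouse counts as an additional share at the children's level, so there are 4 primary shares of 460,000. Aditi takes one such share (460,000).
The children's combined portion (1,380,000) is divided into 3 shares of 460,000: Varun and Noor each take 460,000; Svea's 460,000 share passes to Svea's issue.
Svea's share (460,000) is divided into 2 shares of 230,000: Qadir and Keturah each take 230,000.

Qadir receives 230,000.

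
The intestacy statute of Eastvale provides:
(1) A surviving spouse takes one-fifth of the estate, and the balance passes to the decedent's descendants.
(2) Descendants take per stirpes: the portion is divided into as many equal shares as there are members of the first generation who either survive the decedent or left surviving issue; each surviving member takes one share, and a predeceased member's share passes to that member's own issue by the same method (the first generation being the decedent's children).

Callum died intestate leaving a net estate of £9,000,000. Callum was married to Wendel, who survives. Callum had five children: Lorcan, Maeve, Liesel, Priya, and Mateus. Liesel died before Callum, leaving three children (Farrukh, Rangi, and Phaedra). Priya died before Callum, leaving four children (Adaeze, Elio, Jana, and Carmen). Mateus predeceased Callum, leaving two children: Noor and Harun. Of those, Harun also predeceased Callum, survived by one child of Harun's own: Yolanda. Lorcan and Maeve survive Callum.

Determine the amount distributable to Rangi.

Wendel takes one-fifth of £9,000,000 = £1,800,000. The remaining £7,200,000 passes to the descendants.
The descendants' portion (£7,200,000) is divided into 5 shares of £1,440,000: Lorcan and Maeve each take £1,440,000; Liesel's £1,440,000 share passes to Liesel's issue; Priya's £1,440,000 share passes to Priya's issue; Mateus's £1,440,000 share passes to Mateus's issue.
Liesel's share (£1,440,000) is divided into 3 shares of £480,000: Farrukh, Rangi, and Phaedra each take £480,000.
Priya's share (£1,440,000) is divided into 4 shares of £360,000: Adaeze, Elio, Jana, and Carmen each take £360,000.
Mateus's share (£1,440,000) is divided into 2 shares of £720,000: Noor takes £720,000; Harun's £720,000 share passes to Harun's issue.
Harun's share (£720,000) passes entirely to Yolanda.

Rangi receives £480,000.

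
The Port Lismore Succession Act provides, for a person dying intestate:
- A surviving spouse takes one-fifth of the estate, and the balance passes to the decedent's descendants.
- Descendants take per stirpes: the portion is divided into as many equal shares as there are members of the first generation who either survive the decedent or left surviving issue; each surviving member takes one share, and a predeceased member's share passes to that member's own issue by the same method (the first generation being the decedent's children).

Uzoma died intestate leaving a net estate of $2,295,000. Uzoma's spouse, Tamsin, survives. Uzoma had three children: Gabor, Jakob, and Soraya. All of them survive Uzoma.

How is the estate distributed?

Tamsin takes one-fifth of $2,295,000 = $459,000. The remaining $1,836,000 passes to the descendants.
The descendants' portion ($1,836,000) is divided into 3 shares of $612,000: Gabor, Jakob, and Soraya each take $612,000.

Tamsin: $459,000; Gabor: $612,000; Jakob: $612,000; Soraya: $612,000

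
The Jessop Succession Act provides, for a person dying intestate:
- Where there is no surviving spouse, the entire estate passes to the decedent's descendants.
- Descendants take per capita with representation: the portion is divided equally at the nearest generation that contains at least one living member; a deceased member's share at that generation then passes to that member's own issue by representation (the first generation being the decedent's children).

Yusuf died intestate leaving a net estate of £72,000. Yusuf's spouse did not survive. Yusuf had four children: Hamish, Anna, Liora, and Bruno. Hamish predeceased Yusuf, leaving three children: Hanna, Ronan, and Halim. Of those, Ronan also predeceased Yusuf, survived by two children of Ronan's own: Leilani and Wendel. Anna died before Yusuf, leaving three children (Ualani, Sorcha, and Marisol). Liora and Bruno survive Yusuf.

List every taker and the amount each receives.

Hanna: £6,000; Leilani: £3,000; Wendel: £3,000; Halim: £6,000; Ualani: £6,000; Sorcha: £6,000; Marisol: £6,000; Liora: £18,000; Bruno: £18,000

The entire £72,000 passes to the descendants.
That amount (£72,000) is divided into 4 shares of £18,000: Liora and Bruno each take £18,000; Hamish's £18,000 share passes to Hamish's issue; Anna's £18,000 share passes to Anna's issue.
Hamish's share (£18,000) is divided into 3 shares of £6,000: Hanna and Halim each take £6,000; Ronan's £6,000 share passes to Ronan's issue.
Ronan's share (£6,000) is divided into 2 shares of £3,000: Leilani and Wendel each take £3,000.
Anna's share (£18,000) is divided into 3 shares of £6,000: Ualani, Sorcha, and Marisol each take £6,000.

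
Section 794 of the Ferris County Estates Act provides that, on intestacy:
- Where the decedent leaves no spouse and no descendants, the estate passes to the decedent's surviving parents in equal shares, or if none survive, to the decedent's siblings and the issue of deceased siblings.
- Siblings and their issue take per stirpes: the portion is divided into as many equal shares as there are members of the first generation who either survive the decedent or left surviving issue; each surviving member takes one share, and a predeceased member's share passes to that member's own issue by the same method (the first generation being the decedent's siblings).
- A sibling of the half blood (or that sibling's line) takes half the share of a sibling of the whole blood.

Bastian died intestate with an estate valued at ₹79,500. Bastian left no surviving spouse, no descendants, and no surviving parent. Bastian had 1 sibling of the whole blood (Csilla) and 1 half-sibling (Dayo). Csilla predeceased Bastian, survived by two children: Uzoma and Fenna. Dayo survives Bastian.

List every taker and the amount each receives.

The entire ₹79,500 passes to the siblings and their issue.
Counting each half-blood sibling's line as half a unit, there are 3/2 units in ₹79,500, so one unit is ₹53,000. Whole-blood lines (Csilla) take ₹53,000 each; half-blood lines (Dayo) take ₹26,500 each.
Csilla's share (₹53,000) is divided into 2 shares of ₹26,500: Uzoma and Fenna each take ₹26,500.

Dayo: ₹26,500; Uzoma: ₹26,500; Fenna: ₹26,500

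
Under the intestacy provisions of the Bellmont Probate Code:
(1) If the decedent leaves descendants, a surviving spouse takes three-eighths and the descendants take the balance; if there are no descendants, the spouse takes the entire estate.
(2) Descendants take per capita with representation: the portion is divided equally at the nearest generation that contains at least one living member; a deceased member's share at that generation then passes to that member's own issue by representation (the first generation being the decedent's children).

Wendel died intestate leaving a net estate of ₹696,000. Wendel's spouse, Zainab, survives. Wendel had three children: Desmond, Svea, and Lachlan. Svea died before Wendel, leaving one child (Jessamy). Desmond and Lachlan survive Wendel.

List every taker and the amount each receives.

Zainab takes three-eighths of ₹696,000 = ₹261,000. The remaining ₹435,000 passes to the descendants.
The descendants' portion (₹435,000) is divided into 3 shares of ₹145,000: Desmond and Lachlan each take ₹145,000; Svea's ₹145,000 share passes to Svea's issue.
Svea's share (₹145,000) passes entirely to Jessamy.

Zainab: ₹261,000; Desmond: ₹145,000; Jessamy: ₹145,000; Lachlan: ₹145,000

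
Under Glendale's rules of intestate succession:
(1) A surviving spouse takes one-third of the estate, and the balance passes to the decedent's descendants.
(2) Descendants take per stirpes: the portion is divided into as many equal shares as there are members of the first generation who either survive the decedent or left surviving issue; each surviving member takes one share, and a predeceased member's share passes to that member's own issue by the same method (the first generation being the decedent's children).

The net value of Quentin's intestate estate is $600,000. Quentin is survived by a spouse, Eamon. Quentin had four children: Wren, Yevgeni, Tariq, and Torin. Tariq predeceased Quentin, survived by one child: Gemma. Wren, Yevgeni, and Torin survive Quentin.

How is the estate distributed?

Eamon takes one-third of $600,000 = $200,000. The remaining $400,000 passes to the descendants.
The descendants' portion ($400,000) is divided into 4 shares of $100,000: Wren, Yevgeni, and Torin each take $100,000; Tariq's $100,000 share passes to Tariq's issue.
Tariq's share ($100,000) passes entirely to Gemma.

Eamon: $200,000; Wren: $100,000; Yevgeni: $100,000; Gemma: $100,000; Torin: $100,000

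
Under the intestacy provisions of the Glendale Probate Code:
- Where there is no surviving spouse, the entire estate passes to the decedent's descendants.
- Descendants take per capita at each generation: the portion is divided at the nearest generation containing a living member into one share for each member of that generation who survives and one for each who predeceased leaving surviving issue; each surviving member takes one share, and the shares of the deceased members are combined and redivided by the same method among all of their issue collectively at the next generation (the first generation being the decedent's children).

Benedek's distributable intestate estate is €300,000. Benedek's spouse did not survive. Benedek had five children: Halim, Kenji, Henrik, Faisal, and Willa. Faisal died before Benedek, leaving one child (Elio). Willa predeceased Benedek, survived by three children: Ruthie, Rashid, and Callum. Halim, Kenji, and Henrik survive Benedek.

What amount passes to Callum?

Callum receives €30,000.

The entire €300,000 passes to the descendants.
That amount (€300,000) is divided at the children's generation into 5 shares of €60,000. Halim, Kenji, and Henrik each take €60,000. The 2 shares of the deceased (Faisal and Willa) are combined into a pool of €120,000.
That pool (€120,000) is divided at the grandchildren's generation equally among Elio, Ruthie, Rashid, and Callum: €30,000 each.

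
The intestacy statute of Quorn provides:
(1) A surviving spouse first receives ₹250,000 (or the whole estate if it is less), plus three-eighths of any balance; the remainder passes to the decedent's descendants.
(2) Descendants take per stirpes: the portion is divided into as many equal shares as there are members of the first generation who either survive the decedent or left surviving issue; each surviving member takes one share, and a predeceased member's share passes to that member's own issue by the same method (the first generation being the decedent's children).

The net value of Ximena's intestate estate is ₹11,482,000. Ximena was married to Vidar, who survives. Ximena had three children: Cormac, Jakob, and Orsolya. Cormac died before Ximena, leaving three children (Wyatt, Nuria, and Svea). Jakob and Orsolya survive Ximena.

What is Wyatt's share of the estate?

Vidar first takes ₹250,000, leaving a balance of ₹11,232,000. Vidar then takes three-eighths of the balance (₹4,212,000), for a total of ₹4,462,000. The remaining ₹7,020,000 passes to the descendants.
The descendants' portion (₹7,020,000) is divided into 3 shares of ₹2,340,000: Jakob and Orsolya each take ₹2,340,000; Cormac's ₹2,340,000 share passes to Cormac's issue.
Cormac's share (₹2,340,000) is divided into 3 shares of ₹780,000: Wyatt, Nuria, and Svea each take ₹780,000.

Wyatt receives ₹780,000.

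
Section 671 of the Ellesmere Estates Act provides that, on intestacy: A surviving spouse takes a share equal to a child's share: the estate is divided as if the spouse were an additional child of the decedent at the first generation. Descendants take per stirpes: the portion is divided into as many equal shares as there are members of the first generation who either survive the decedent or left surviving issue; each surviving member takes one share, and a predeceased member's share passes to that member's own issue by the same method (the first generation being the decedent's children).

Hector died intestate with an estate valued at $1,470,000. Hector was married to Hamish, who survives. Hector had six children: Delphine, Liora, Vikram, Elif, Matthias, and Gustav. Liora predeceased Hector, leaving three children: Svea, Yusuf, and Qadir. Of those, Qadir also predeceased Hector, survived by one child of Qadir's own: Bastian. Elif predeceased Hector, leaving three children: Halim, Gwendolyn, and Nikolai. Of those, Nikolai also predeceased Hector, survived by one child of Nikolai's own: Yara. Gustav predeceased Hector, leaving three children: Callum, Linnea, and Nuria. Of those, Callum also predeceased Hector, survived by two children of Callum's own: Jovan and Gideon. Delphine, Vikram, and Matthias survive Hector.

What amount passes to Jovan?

The spouse counts as an additional share at the children's level, so there are 7 primary shares of $210,000. Hamish takes one such share ($210,000).
The children's combined portion ($1,260,000) is divided into 6 shares of $210,000: Delphine, Vikram, and Matthias each take $210,000; Liora's $210,000 share passes to Liora's issue; Elif's $210,000 share passes to Elif's issue; Gustav's $210,000 share passes to Gustav's issue.
Liora's share ($210,000) is divided into 3 shares of $70,000: Svea and Yusuf each take $70,000; Qadir's $70,000 share passes to Qadir's issue.
Qadir's share ($70,000) passes entirely to Bastian.
Elif's share ($210,000) is divided into 3 shares of $70,000: Halim and Gwendolyn each take $70,000; Nikolai's $70,000 share passes to Nikolai's issue.
Nikolai's share ($70,000) passes entirely to Yara.
Gustav's share ($210,000) is divided into 3 shares of $70,000: Linnea and Nuria each take $70,000; Callum's $70,000 share passes to Callum's issue.
Callum's share ($70,000) is divided into 2 shares of $35,000: Jovan and Gideon each take $35,000.

Jovan receives $35,000.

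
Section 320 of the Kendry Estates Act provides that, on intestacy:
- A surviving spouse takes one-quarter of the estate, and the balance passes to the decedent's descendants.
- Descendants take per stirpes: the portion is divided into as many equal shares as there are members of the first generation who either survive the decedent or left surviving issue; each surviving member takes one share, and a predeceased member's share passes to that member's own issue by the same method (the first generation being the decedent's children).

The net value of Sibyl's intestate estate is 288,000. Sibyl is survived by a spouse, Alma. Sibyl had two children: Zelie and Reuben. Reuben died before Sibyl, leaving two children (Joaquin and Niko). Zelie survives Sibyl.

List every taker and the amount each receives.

Alma takes one-quarter of 288,000 = 72,000. The remaining 216,000 passes to the descendants.
The descendants' portion (216,000) is divided into 2 shares of 108,000: Zelie takes 108,000; Reuben's 108,000 share passes to Reuben's issue.
Reuben's share (108,000) is divided into 2 shares of 54,000: Joaquin and Niko each take 54,000.

Alma: 72,000; Zelie: 108,000; Joaquin: 54,000; Niko: 54,000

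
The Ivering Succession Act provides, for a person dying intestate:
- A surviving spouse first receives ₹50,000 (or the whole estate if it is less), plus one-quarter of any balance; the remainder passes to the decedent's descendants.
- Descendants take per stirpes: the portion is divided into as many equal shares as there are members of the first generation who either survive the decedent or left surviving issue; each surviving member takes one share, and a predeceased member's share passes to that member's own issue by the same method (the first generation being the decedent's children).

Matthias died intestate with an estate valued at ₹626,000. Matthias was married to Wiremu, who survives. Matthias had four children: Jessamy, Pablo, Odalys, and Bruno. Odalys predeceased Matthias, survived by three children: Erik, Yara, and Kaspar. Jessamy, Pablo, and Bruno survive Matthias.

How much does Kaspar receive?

Wiremu first takes ₹50,000, leaving a balance of ₹576,000. Wiremu then takes one-quarter of the balance (₹144,000), for a total of ₹194,000. The remaining ₹432,000 passes to the descendants.
The descendants' portion (₹432,000) is divided into 4 shares of ₹108,000: Jessamy, Pablo, and Bruno each take ₹108,000; Odalys's ₹108,000 share passes to Odalys's issue.
Odalys's share (₹108,000) is divided into 3 shares of ₹36,000: Erik, Yara, and Kaspar each take ₹36,000.

Kaspar receives ₹36,000.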